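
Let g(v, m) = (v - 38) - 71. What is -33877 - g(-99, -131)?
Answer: -33669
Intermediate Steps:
g(v, m) = -109 + v (g(v, m) = (-38 + v) - 71 = -109 + v)
-33877 - g(-99, -131) = -33877 - (-109 - 99) = -33877 - 1*(-208) = -33877 + 208 = -33669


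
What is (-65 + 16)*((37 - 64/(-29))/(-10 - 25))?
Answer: 7959/145 ≈ 54.890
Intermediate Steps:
(-65 + 16)*((37 - 64/(-29))/(-10 - 25)) = -49*(37 - 64*(-1/29))/(-35) = -49*(37 + 64/29)*(-1)/35 = -55713*(-1)/(29*35) = -49*(-1137/1015) = 7959/145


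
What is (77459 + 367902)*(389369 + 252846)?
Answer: 286017514615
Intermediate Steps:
(77459 + 367902)*(389369 + 252846) = 445361*642215 = 286017514615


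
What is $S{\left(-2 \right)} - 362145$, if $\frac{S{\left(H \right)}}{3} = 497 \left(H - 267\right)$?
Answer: $-763224$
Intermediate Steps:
$S{\left(H \right)} = -398097 + 1491 H$ ($S{\left(H \right)} = 3 \cdot 497 \left(H - 267\right) = 3 \cdot 497 \left(-267 + H\right) = 3 \left(-132699 + 497 H\right) = -398097 + 1491 H$)
$S{\left(-2 \right)} - 362145 = \left(-398097 + 1491 \left(-2\right)\right) - 362145 = \left(-398097 - 2982\right) - 362145 = -401079 - 362145 = -763224$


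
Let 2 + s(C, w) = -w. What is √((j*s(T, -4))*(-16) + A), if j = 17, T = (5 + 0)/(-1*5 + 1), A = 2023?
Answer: √1479 ≈ 38.458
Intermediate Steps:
T = -5/4 (T = 5/(-5 + 1) = 5/(-4) = 5*(-¼) = -5/4 ≈ -1.2500)
s(C, w) = -2 - w
√((j*s(T, -4))*(-16) + A) = √((17*(-2 - 1*(-4)))*(-16) + 2023) = √((17*(-2 + 4))*(-16) + 2023) = √((17*2)*(-16) + 2023) = √(34*(-16) + 2023) = √(-544 + 2023) = √1479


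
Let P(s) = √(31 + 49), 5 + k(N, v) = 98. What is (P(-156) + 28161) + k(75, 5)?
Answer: 28254 + 4*√5 ≈ 28263.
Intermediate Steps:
k(N, v) = 93 (k(N, v) = -5 + 98 = 93)
P(s) = 4*√5 (P(s) = √80 = 4*√5)
(P(-156) + 28161) + k(75, 5) = (4*√5 + 28161) + 93 = (28161 + 4*√5) + 93 = 28254 + 4*√5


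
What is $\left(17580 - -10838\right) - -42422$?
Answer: $70840$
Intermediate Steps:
$\left(17580 - -10838\right) - -42422 = \left(17580 + 10838\right) + 42422 = 28418 + 42422 = 70840$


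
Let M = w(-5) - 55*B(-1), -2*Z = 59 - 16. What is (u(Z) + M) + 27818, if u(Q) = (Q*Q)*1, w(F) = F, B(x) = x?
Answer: 113321/4 ≈ 28330.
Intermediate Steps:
Z = -43/2 (Z = -(59 - 16)/2 = -½*43 = -43/2 ≈ -21.500)
u(Q) = Q² (u(Q) = Q²*1 = Q²)
M = 50 (M = -5 - 55*(-1) = -5 + 55 = 50)
(u(Z) + M) + 27818 = ((-43/2)² + 50) + 27818 = (1849/4 + 50) + 27818 = 2049/4 + 27818 = 113321/4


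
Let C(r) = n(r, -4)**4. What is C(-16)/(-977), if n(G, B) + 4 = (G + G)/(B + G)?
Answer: -20736/610625 ≈ -0.033959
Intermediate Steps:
n(G, B) = -4 + 2*G/(B + G) (n(G, B) = -4 + (G + G)/(B + G) = -4 + (2*G)/(B + G) = -4 + 2*G/(B + G))
C(r) = 16*(8 - r)**4/(-4 + r)**4 (C(r) = (2*(-r - 2*(-4))/(-4 + r))**4 = (2*(-r + 8)/(-4 + r))**4 = (2*(8 - r)/(-4 + r))**4 = 16*(8 - r)**4/(-4 + r)**4)
C(-16)/(-977) = (16*(-8 - 16)**4/(-4 - 16)**4)/(-977) = (16*(-24)**4/(-20)**4)*(-1/977) = (16*331776*(1/160000))*(-1/977) = (20736/625)*(-1/977) = -20736/610625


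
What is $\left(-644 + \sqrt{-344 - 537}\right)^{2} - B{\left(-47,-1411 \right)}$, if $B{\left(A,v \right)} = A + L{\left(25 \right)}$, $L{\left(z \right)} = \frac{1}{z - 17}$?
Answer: $\frac{3311215}{8} - 1288 i \sqrt{881} \approx 4.139 \cdot 10^{5} - 38230.0 i$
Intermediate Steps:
$L{\left(z \right)} = \frac{1}{-17 + z}$
$B{\left(A,v \right)} = \frac{1}{8} + A$ ($B{\left(A,v \right)} = A + \frac{1}{-17 + 25} = A + \frac{1}{8} = \frac{1}{8} + A$)
$\left(-644 + \sqrt{-344 - 537}\right)^{2} - B{\left(-47,-1411 \right)} = \left(-644 + \sqrt{-344 - 537}\right)^{2} - \left(\frac{1}{8} - 47\right) = \left(-644 + \sqrt{-881}\right)^{2} - - \frac{375}{8} = \left(-644 + i \sqrt{881}\right)^{2} + \frac{375}{8} = \frac{375}{8} + \left(-644 + i \sqrt{881}\right)^{2}$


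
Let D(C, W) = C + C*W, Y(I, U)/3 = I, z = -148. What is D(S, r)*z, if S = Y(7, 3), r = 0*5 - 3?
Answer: 6216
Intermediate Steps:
r = -3 (r = 0 - 3 = -3)
Y(I, U) = 3*I
S = 21 (S = 3*7 = 21)
D(S, r)*z = (21*(1 - 3))*(-148) = (21*(-2))*(-148) = -42*(-148) = 6216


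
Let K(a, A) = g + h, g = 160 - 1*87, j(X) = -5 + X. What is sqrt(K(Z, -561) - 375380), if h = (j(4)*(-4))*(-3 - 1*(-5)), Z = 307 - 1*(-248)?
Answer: I*sqrt(375299) ≈ 612.62*I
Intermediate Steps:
Z = 555 (Z = 307 + 248 = 555)
g = 73 (g = 160 - 87 = 73)
h = 8 (h = ((-5 + 4)*(-4))*(-3 - 1*(-5)) = (-1*(-4))*(-3 + 5) = 4*2 = 8)
K(a, A) = 81 (K(a, A) = 73 + 8 = 81)
sqrt(K(Z, -561) - 375380) = sqrt(81 - 375380) = sqrt(-375299) = I*sqrt(375299)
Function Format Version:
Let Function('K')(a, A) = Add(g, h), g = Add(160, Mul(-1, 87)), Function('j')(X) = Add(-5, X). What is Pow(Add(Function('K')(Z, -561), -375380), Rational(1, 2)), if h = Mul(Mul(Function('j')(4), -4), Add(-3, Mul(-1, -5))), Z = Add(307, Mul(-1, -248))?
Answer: Mul(I, Pow(375299, Rational(1, 2))) ≈ Mul(612.62, I)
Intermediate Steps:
Z = 555 (Z = Add(307, 248) = 555)
g = 73 (g = Add(160, -87) = 73)
h = 8 (h = Mul(Mul(Add(-5, 4), -4), Add(-3, Mul(-1, -5))) = Mul(Mul(-1, -4), Add(-3, 5)) = Mul(4, 2) = 8)
Function('K')(a, A) = 81 (Function('K')(a, A) = Add(73, 8) = 81)
Pow(Add(Function('K')(Z, -561), -375380), Rational(1, 2)) = Pow(Add(81, -375380), Rational(1, 2)) = Pow(-375299, Rational(1, 2)) = Mul(I, Pow(375299, Rational(1, 2)))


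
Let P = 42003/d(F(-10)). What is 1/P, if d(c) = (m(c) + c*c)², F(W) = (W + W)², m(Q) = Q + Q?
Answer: 2872960000/4667 ≈ 6.1559e+5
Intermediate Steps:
m(Q) = 2*Q
F(W) = 4*W² (F(W) = (2*W)² = 4*W²)
d(c) = (c² + 2*c)² (d(c) = (2*c + c*c)² = (2*c + c²)² = (c² + 2*c)²)
P = 4667/2872960000 (P = 42003/(((4*(-10)²)²*(2 + 4*(-10)²)²)) = 42003/(((4*100)²*(2 + 4*100)²)) = 42003/((400²*(2 + 400)²)) = 42003/((160000*402²)) = 42003/((160000*161604)) = 42003/25856640000 = 42003*(1/25856640000) = 4667/2872960000 ≈ 1.6245e-6)
1/P = 1/(4667/2872960000) = 2872960000/4667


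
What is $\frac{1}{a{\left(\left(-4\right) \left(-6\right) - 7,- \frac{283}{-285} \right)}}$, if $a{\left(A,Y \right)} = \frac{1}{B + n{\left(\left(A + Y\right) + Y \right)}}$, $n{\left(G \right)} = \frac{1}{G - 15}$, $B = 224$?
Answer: $\frac{254749}{1136} \approx 224.25$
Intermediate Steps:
$n{\left(G \right)} = \frac{1}{-15 + G}$
$a{\left(A,Y \right)} = \frac{1}{224 + \frac{1}{-15 + A + 2 Y}}$ ($a{\left(A,Y \right)} = \frac{1}{224 + \frac{1}{-15 + \left(\left(A + Y\right) + Y\right)}} = \frac{1}{224 + \frac{1}{-15 + \left(A + 2 Y\right)}} = \frac{1}{224 + \frac{1}{-15 + A + 2 Y}}$)
$\frac{1}{a{\left(\left(-4\right) \left(-6\right) - 7,- \frac{283}{-285} \right)}} = \frac{1}{\frac{1}{-3359 + 224 \left(\left(-4\right) \left(-6\right) - 7\right) + 448 \left(- \frac{283}{-285}\right)} \left(-15 - -17 + 2 \left(- \frac{283}{-285}\right)\right)} = \frac{1}{\frac{1}{-3359 + 224 \left(24 - 7\right) + 448 \left(\left(-283\right) \left(- \frac{1}{285}\right)\right)} \left(-15 + \left(24 - 7\right) + 2 \left(\left(-283\right) \left(- \frac{1}{285}\right)\right)\right)} = \frac{1}{\frac{1}{-3359 + 224 \cdot 17 + 448 \cdot \frac{283}{285}} \left(-15 + 17 + 2 \cdot \frac{283}{285}\right)} = \frac{1}{\frac{1}{-3359 + 3808 + \frac{126784}{285}} \left(-15 + 17 + \frac{566}{285}\right)} = \frac{1}{\frac{1}{\frac{254749}{285}} \cdot \frac{1136}{285}} = \frac{1}{\frac{285}{254749} \cdot \frac{1136}{285}} = \frac{1}{\frac{1136}{254749}} = \frac{254749}{1136}$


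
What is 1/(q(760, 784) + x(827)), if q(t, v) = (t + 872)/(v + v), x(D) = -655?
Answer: -49/32044 ≈ -0.0015291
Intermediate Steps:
q(t, v) = (872 + t)/(2*v) (q(t, v) = (872 + t)/((2*v)) = (872 + t)*(1/(2*v)) = (872 + t)/(2*v))
1/(q(760, 784) + x(827)) = 1/((1/2)*(872 + 760)/784 - 655) = 1/((1/2)*(1/784)*1632 - 655) = 1/(51/49 - 655) = 1/(-32044/49) = -49/32044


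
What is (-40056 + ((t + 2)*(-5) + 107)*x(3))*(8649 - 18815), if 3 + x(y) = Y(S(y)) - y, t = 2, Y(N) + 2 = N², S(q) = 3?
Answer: 406324854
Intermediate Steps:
Y(N) = -2 + N²
x(y) = 4 - y (x(y) = -3 + ((-2 + 3²) - y) = -3 + ((-2 + 9) - y) = -3 + (7 - y) = 4 - y)
(-40056 + ((t + 2)*(-5) + 107)*x(3))*(8649 - 18815) = (-40056 + ((2 + 2)*(-5) + 107)*(4 - 1*3))*(8649 - 18815) = (-40056 + (4*(-5) + 107)*(4 - 3))*(-10166) = (-40056 + (-20 + 107)*1)*(-10166) = (-40056 + 87*1)*(-10166) = (-40056 + 87)*(-10166) = -39969*(-10166) = 406324854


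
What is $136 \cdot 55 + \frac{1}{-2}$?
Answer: $\frac{14959}{2} \approx 7479.5$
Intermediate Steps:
$136 \cdot 55 + \frac{1}{-2} = 7480 - \frac{1}{2} = \frac{14959}{2}$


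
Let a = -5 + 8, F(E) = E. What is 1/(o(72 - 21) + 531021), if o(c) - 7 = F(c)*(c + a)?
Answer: 1/533782 ≈ 1.8734e-6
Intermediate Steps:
a = 3
o(c) = 7 + c*(3 + c) (o(c) = 7 + c*(c + 3) = 7 + c*(3 + c))
1/(o(72 - 21) + 531021) = 1/((7 + (72 - 21)**2 + 3*(72 - 21)) + 531021) = 1/((7 + 51**2 + 3*51) + 531021) = 1/((7 + 2601 + 153) + 531021) = 1/(2761 + 531021) = 1/533782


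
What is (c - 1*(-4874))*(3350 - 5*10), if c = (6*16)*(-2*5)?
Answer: 12916200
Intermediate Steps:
c = -960 (c = 96*(-10) = -960)
(c - 1*(-4874))*(3350 - 5*10) = (-960 - 1*(-4874))*(3350 - 5*10) = (-960 + 4874)*(3350 - 50) = 3914*3300 = 12916200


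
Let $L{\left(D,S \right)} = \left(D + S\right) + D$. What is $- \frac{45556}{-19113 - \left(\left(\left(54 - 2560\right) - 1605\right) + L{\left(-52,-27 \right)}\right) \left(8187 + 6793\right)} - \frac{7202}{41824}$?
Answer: $- \frac{229709962319}{1328456694864} \approx -0.17291$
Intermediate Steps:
$L{\left(D,S \right)} = S + 2 D$
$- \frac{45556}{-19113 - \left(\left(\left(54 - 2560\right) - 1605\right) + L{\left(-52,-27 \right)}\right) \left(8187 + 6793\right)} - \frac{7202}{41824} = - \frac{45556}{-19113 - \left(\left(\left(54 - 2560\right) - 1605\right) + \left(-27 + 2 \left(-52\right)\right)\right) \left(8187 + 6793\right)} - \frac{7202}{41824} = - \frac{45556}{-19113 - \left(\left(-2506 - 1605\right) - 131\right) 14980} - \frac{3601}{20912} = - \frac{45556}{-19113 - \left(-4111 - 131\right) 14980} - \frac{3601}{20912} = - \frac{45556}{-19113 - \left(-4242\right) 14980} - \frac{3601}{20912} = - \frac{45556}{-19113 - -63545160} - \frac{3601}{20912} = - \frac{45556}{-19113 + 63545160} - \frac{3601}{20912} = - \frac{45556}{63526047} - \frac{3601}{20912} = - \frac{229709962319}{1328456694864}$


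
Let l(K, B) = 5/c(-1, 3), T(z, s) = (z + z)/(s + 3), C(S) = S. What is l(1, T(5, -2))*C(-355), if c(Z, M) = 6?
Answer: -1775/6 ≈ -295.83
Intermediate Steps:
T(z, s) = 2*z/(3 + s) (T(z, s) = (2*z)/(3 + s) = 2*z/(3 + s))
l(K, B) = ⅚ (l(K, B) = 5/6 = 5*(⅙) = ⅚)
l(1, T(5, -2))*C(-355) = (⅚)*(-355) = -1775/6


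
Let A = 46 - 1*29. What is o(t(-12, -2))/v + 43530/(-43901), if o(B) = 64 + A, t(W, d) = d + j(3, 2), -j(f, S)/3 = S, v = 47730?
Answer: -691376973/698464910 ≈ -0.98985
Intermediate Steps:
j(f, S) = -3*S
A = 17 (A = 46 - 29 = 17)
t(W, d) = -6 + d (t(W, d) = d - 3*2 = d - 6 = -6 + d)
o(B) = 81 (o(B) = 64 + 17 = 81)
o(t(-12, -2))/v + 43530/(-43901) = 81/47730 + 43530/(-43901) = 81*(1/47730) + 43530*(-1/43901) = 27/15910 - 43530/43901 = -691376973/698464910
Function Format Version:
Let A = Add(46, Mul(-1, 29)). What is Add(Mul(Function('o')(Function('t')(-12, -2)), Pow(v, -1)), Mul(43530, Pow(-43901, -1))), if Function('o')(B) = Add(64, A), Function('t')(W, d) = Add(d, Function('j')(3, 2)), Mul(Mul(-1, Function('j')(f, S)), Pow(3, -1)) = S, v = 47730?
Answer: Rational(-691376973, 698464910) ≈ -0.98985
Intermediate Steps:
Function('j')(f, S) = Mul(-3, S)
A = 17 (A = Add(46, -29) = 17)
Function('t')(W, d) = Add(-6, d) (Function('t')(W, d) = Add(d, Mul(-3, 2)) = Add(d, -6) = Add(-6, d))
Function('o')(B) = 81 (Function('o')(B) = Add(64, 17) = 81)
Add(Mul(Function('o')(Function('t')(-12, -2)), Pow(v, -1)), Mul(43530, Pow(-43901, -1))) = Add(Mul(81, Pow(47730, -1)), Mul(43530, Pow(-43901, -1))) = Add(Mul(81, Rational(1, 47730)), Mul(43530, Rational(-1, 43901))) = Add(Rational(27, 15910), Rational(-43530, 43901)) = Rational(-691376973, 698464910)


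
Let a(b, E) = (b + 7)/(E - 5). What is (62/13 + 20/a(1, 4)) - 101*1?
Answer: -2567/26 ≈ -98.731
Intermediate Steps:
a(b, E) = (7 + b)/(-5 + E)
(62/13 + 20/a(1, 4)) - 101*1 = (62/13 + 20/(((7 + 1)/(-5 + 4)))) - 101*1 = (62*(1/13) + 20/((8/(-1)))) - 101 = (62/13 + 20/((-1*8))) - 101 = (62/13 + 20/(-8)) - 101 = (62/13 + 20*(-⅛)) - 101 = (62/13 - 5/2) - 101 = 59/26 - 101 = -2567/26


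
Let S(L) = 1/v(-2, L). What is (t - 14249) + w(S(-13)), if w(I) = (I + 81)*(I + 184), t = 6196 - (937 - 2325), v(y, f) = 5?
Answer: 207301/25 ≈ 8292.0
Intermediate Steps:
t = 7584 (t = 6196 - 1*(-1388) = 6196 + 1388 = 7584)
S(L) = 1/5
w(I) = (81 + I)*(184 + I)
(t - 14249) + w(S(-13)) = (7584 - 14249) + (14904 + (1/5)**2 + 265*(1/5)) = -6665 + (14904 + 1/25 + 53) = -6665 + 373926/25 = 207301/25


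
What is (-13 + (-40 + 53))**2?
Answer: 0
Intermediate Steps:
(-13 + (-40 + 53))**2 = (-13 + 13)**2 = 0**2 = 0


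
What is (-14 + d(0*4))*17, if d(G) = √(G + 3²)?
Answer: -187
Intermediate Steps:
d(G) = √(9 + G) (d(G) = √(G + 9) = √(9 + G))
(-14 + d(0*4))*17 = (-14 + √(9 + 0*4))*17 = (-14 + √(9 + 0))*17 = (-14 + √9)*17 = (-14 + 3)*17 = -11*17 = -187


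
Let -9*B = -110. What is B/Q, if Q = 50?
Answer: 11/45 ≈ 0.24444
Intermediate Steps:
B = 110/9 (B = -1/9*(-110) = 110/9 ≈ 12.222)
B/Q = (110/9)/50 = (1/50)*(110/9) = 11/45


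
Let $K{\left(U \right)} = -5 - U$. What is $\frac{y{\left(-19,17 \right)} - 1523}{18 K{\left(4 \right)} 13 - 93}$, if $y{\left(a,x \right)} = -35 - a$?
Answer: $\frac{513}{733} \approx 0.69986$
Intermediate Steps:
$\frac{y{\left(-19,17 \right)} - 1523}{18 K{\left(4 \right)} 13 - 93} = \frac{\left(-35 - -19\right) - 1523}{18 \left(-5 - 4\right) 13 - 93} = \frac{\left(-35 + 19\right) - 1523}{18 \left(-5 - 4\right) 13 - 93} = \frac{-16 - 1523}{18 \left(-9\right) 13 - 93} = - \frac{1539}{\left(-162\right) 13 - 93} = - \frac{1539}{-2106 - 93} = - \frac{1539}{-2199} = \left(-1539\right) \left(- \frac{1}{2199}\right) = \frac{513}{733}$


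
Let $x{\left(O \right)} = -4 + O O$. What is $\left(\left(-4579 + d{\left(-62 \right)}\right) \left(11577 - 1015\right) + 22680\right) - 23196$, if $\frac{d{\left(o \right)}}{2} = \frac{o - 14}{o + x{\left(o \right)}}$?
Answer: $- \frac{91360236258}{1889} \approx -4.8364 \cdot 10^{7}$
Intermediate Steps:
$x{\left(O \right)} = -4 + O^{2}$
$d{\left(o \right)} = \frac{2 \left(-14 + o\right)}{-4 + o + o^{2}}$ ($d{\left(o \right)} = 2 \frac{o - 14}{o + \left(-4 + o^{2}\right)} = 2 \frac{-14 + o}{-4 + o + o^{2}} = \frac{2 \left(-14 + o\right)}{-4 + o + o^{2}}$)
$\left(\left(-4579 + d{\left(-62 \right)}\right) \left(11577 - 1015\right) + 22680\right) - 23196 = \left(\left(-4579 + \frac{2 \left(-14 - 62\right)}{-4 - 62 + \left(-62\right)^{2}}\right) \left(11577 - 1015\right) + 22680\right) - 23196 = \left(\left(-4579 + 2 \frac{1}{-4 - 62 + 3844} \left(-76\right)\right) 10562 + 22680\right) - 23196 = \left(\left(-4579 + 2 \cdot \frac{1}{3778} \left(-76\right)\right) 10562 + 22680\right) - 23196 = \left(\left(-4579 - \frac{76}{1889}\right) 10562 + 22680\right) - 23196 = \left(\left(- \frac{8649807}{1889}\right) 10562 + 22680\right) - 23196 = \left(- \frac{91359261534}{1889} + 22680\right) - 23196 = - \frac{91316419014}{1889} - 23196 = - \frac{91360236258}{1889}$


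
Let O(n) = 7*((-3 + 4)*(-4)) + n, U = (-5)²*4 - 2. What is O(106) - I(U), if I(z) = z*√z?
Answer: 78 - 686*√2 ≈ -892.15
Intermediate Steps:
U = 98 (U = 25*4 - 2 = 100 - 2 = 98)
O(n) = -28 + n (O(n) = 7*(1*(-4)) + n = 7*(-4) + n = -28 + n)
I(z) = z^(3/2)
O(106) - I(U) = (-28 + 106) - 98^(3/2) = 78 - 686*√2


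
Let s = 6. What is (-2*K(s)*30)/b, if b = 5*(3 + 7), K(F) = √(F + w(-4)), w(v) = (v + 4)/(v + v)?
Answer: -6*√6/5 ≈ -2.9394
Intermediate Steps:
w(v) = (4 + v)/(2*v) (w(v) = (4 + v)/((2*v)) = (4 + v)*(1/(2*v)) = (4 + v)/(2*v))
K(F) = √F (K(F) = √(F + (½)*(4 - 4)/(-4)) = √(F + (½)*(-¼)*0) = √(F + 0) = √F)
b = 50 (b = 5*10 = 50)
(-2*K(s)*30)/b = (-2*√6*30)/50 = -60*√6*(1/50) = -6*√6/5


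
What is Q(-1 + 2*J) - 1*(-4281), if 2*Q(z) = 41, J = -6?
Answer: 8603/2 ≈ 4301.5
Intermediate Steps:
Q(z) = 41/2 (Q(z) = (½)*41 = 41/2)
Q(-1 + 2*J) - 1*(-4281) = 41/2 - 1*(-4281) = 41/2 + 4281 = 8603/2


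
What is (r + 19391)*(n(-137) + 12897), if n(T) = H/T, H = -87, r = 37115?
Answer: 99844745856/137 ≈ 7.2879e+8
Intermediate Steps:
n(T) = -87/T
(r + 19391)*(n(-137) + 12897) = (37115 + 19391)*(-87/(-137) + 12897) = 56506*(-87*(-1/137) + 12897) = 56506*(87/137 + 12897) = 56506*(1766976/137) = 99844745856/137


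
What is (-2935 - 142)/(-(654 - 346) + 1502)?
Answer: -3077/1194 ≈ -2.5771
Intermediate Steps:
(-2935 - 142)/(-(654 - 346) + 1502) = -3077/(-1*308 + 1502) = -3077/(-308 + 1502) = -3077/1194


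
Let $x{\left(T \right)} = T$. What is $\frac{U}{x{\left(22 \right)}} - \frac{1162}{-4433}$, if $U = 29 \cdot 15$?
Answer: $\frac{177629}{8866} \approx 20.035$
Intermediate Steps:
$U = 435$
$\frac{U}{x{\left(22 \right)}} - \frac{1162}{-4433} = \frac{435}{22} - \frac{1162}{-4433} = 435 \cdot \frac{1}{22} - - \frac{1162}{4433} = \frac{435}{22} + \frac{1162}{4433} = \frac{177629}{8866}$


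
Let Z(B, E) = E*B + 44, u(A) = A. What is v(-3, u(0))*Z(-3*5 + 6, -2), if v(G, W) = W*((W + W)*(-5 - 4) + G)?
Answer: 0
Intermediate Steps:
v(G, W) = W*(G - 18*W) (v(G, W) = W*((2*W)*(-9) + G) = W*(-18*W + G) = W*(G - 18*W))
Z(B, E) = 44 + B*E (Z(B, E) = B*E + 44 = 44 + B*E)
v(-3, u(0))*Z(-3*5 + 6, -2) = (0*(-3 - 18*0))*(44 + (-3*5 + 6)*(-2)) = (0*(-3 + 0))*(44 + (-15 + 6)*(-2)) = (0*(-3))*(44 - 9*(-2)) = 0*(44 + 18) = 0*62 = 0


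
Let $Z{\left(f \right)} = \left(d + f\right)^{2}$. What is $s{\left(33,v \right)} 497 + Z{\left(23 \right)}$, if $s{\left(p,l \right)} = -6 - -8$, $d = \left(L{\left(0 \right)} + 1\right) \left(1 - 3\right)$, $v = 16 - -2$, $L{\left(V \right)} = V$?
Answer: $1435$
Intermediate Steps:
$v = 18$ ($v = 16 + 2 = 18$)
$d = -2$ ($d = \left(0 + 1\right) \left(1 - 3\right) = 1 \left(-2\right) = -2$)
$s{\left(p,l \right)} = 2$ ($s{\left(p,l \right)} = -6 + 8 = 2$)
$Z{\left(f \right)} = \left(-2 + f\right)^{2}$
$s{\left(33,v \right)} 497 + Z{\left(23 \right)} = 2 \cdot 497 + \left(-2 + 23\right)^{2} = 994 + 21^{2} = 994 + 441 = 1435$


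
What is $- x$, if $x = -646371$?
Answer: $646371$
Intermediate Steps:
$- x = \left(-1\right) \left(-646371\right) = 646371$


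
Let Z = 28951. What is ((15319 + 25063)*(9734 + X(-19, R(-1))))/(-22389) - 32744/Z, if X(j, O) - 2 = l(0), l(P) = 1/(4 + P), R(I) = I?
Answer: -1339220704681/76256934 ≈ -17562.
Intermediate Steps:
X(j, O) = 9/4 (X(j, O) = 2 + 1/(4 + 0) = 2 + 1/4 = 2 + ¼ = 9/4)
((15319 + 25063)*(9734 + X(-19, R(-1))))/(-22389) - 32744/Z = ((15319 + 25063)*(9734 + 9/4))/(-22389) - 32744/28951 = (40382*(38945/4))*(-1/22389) - 32744*1/28951 = (786338495/2)*(-1/22389) - 32744/28951 = -786338495/44778 - 32744/28951 = -1339220704681/76256934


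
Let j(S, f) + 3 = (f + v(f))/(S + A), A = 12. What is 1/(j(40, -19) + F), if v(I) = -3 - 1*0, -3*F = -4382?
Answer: 78/113665 ≈ 0.00068623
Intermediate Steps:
F = 4382/3 (F = -⅓*(-4382) = 4382/3 ≈ 1460.7)
v(I) = -3 (v(I) = -3 + 0 = -3)
j(S, f) = -3 + (-3 + f)/(12 + S) (j(S, f) = -3 + (f - 3)/(S + 12) = -3 + (-3 + f)/(12 + S))
1/(j(40, -19) + F) = 1/((-39 - 19 - 3*40)/(12 + 40) + 4382/3) = 1/((-39 - 19 - 120)/52 + 4382/3) = 1/((1/52)*(-178) + 4382/3) = 1/(-89/26 + 4382/3) = 1/(113665/78) = 78/113665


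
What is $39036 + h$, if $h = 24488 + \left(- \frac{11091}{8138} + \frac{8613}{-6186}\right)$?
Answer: $\frac{266480451376}{4195139} \approx 63521.0$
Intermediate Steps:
$h = \frac{102719005372}{4195139}$ ($h = 24488 + \left(\left(-11091\right) \frac{1}{8138} + 8613 \left(- \frac{1}{6186}\right)\right) = 24488 - \frac{11558460}{4195139} = \frac{102719005372}{4195139} \approx 24485.0$)
$39036 + h = 39036 + \frac{102719005372}{4195139} = \frac{266480451376}{4195139}$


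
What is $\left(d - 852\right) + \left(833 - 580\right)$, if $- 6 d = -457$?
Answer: $- \frac{3137}{6} \approx -522.83$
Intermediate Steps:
$d = \frac{457}{6}$ ($d = \left(- \frac{1}{6}\right) \left(-457\right) = \frac{457}{6} \approx 76.167$)
$\left(d - 852\right) + \left(833 - 580\right) = \left(\frac{457}{6} - 852\right) + \left(833 - 580\right) = - \frac{4655}{6} + \left(833 - 580\right) = - \frac{4655}{6} + 253 = - \frac{3137}{6}$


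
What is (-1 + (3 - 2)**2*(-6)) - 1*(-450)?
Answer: 443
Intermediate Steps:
(-1 + (3 - 2)**2*(-6)) - 1*(-450) = (-1 + 1**2*(-6)) + 450 = (-1 + 1*(-6)) + 450 = (-1 - 6) + 450 = -7 + 450 = 443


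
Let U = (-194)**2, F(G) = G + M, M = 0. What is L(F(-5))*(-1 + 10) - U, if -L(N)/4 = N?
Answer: -37456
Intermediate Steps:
F(G) = G (F(G) = G + 0 = G)
L(N) = -4*N
U = 37636
L(F(-5))*(-1 + 10) - U = (-4*(-5))*(-1 + 10) - 1*37636 = 20*9 - 37636 = 180 - 37636 = -37456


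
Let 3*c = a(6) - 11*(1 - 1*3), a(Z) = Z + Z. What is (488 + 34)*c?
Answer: 5916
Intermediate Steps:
a(Z) = 2*Z
c = 34/3 (c = (2*6 - 11*(1 - 1*3))/3 = (12 - 11*(1 - 3))/3 = (12 - 11*(-2))/3 = (12 + 22)/3 = (1/3)*34 = 34/3 ≈ 11.333)
(488 + 34)*c = (488 + 34)*(34/3) = 522*(34/3) = 5916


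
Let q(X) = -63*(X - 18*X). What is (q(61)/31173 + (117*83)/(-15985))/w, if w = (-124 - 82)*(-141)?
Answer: 41199724/804090753535 ≈ 5.1238e-5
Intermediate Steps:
q(X) = 1071*X (q(X) = -(-1071)*X = 1071*X)
w = 29046 (w = -206*(-141) = 29046)
(q(61)/31173 + (117*83)/(-15985))/w = ((1071*61)/31173 + (117*83)/(-15985))/29046 = (65331*(1/31173) + 9711*(-1/15985))*(1/29046) = (21777/10391 - 9711/15985)*(1/29046) = (247198344/166100135)*(1/29046) = 41199724/804090753535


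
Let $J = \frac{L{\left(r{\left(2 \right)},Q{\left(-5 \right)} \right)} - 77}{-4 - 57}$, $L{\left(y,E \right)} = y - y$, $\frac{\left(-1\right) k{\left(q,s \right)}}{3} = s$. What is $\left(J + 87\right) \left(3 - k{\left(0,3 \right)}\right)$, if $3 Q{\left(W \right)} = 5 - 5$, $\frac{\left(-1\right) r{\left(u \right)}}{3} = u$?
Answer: $\frac{64608}{61} \approx 1059.1$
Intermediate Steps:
$r{\left(u \right)} = - 3 u$
$k{\left(q,s \right)} = - 3 s$
$Q{\left(W \right)} = 0$ ($Q{\left(W \right)} = \frac{5 - 5}{3} = \frac{1}{3} \cdot 0 = 0$)
$L{\left(y,E \right)} = 0$
$J = \frac{77}{61}$ ($J = \frac{0 - 77}{-4 - 57} = - \frac{77}{-61} = \left(-77\right) \left(- \frac{1}{61}\right) = \frac{77}{61} \approx 1.2623$)
$\left(J + 87\right) \left(3 - k{\left(0,3 \right)}\right) = \left(\frac{77}{61} + 87\right) \left(3 - \left(-3\right) 3\right) = \frac{5384 \left(3 - -9\right)}{61} = \frac{5384 \left(3 + 9\right)}{61} = \frac{5384}{61} \cdot 12 = \frac{64608}{61}$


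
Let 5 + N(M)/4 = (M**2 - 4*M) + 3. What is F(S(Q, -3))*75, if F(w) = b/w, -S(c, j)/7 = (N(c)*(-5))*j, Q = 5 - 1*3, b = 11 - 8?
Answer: 5/56 ≈ 0.089286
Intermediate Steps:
b = 3
Q = 2 (Q = 5 - 3 = 2)
N(M) = -8 - 16*M + 4*M**2 (N(M) = -20 + 4*((M**2 - 4*M) + 3) = -20 + 4*(3 + M**2 - 4*M) = -20 + (12 - 16*M + 4*M**2) = -8 - 16*M + 4*M**2)
S(c, j) = -7*j*(40 - 20*c**2 + 80*c) (S(c, j) = -7*(-8 - 16*c + 4*c**2)*(-5)*j = -7*(40 - 20*c**2 + 80*c)*j = -7*j*(40 - 20*c**2 + 80*c))
F(w) = 3/w
F(S(Q, -3))*75 = (3/((140*(-3)*(-2 + 2**2 - 4*2))))*75 = (3/((140*(-3)*(-2 + 4 - 8))))*75 = (3/((140*(-3)*(-6))))*75 = (3/2520)*75 = (3*(1/2520))*75 = (1/840)*75 = 5/56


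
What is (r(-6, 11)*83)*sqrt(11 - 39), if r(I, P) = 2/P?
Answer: 332*I*sqrt(7)/11 ≈ 79.854*I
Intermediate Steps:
(r(-6, 11)*83)*sqrt(11 - 39) = ((2/11)*83)*sqrt(11 - 39) = ((2*(1/11))*83)*sqrt(-28) = ((2/11)*83)*(2*I*sqrt(7)) = 166*(2*I*sqrt(7))/11 = 332*I*sqrt(7)/11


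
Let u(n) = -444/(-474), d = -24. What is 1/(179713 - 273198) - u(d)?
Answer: -6917969/7385315 ≈ -0.93672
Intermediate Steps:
u(n) = 74/79 (u(n) = -444*(-1/474) = 74/79)
1/(179713 - 273198) - u(d) = 1/(179713 - 273198) - 1*74/79 = 1/(-93485) - 74/79 = -1/93485 - 74/79 = -6917969/7385315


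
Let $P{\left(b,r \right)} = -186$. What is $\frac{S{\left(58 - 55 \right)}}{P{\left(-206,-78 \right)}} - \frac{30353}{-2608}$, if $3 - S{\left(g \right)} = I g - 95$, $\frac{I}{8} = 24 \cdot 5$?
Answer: $\frac{6450557}{242544} \approx 26.595$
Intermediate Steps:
$I = 960$ ($I = 8 \cdot 24 \cdot 5 = 8 \cdot 120 = 960$)
$S{\left(g \right)} = 98 - 960 g$ ($S{\left(g \right)} = 3 - \left(960 g - 95\right) = 3 - \left(-95 + 960 g\right) = 98 - 960 g$)
$\frac{S{\left(58 - 55 \right)}}{P{\left(-206,-78 \right)}} - \frac{30353}{-2608} = \frac{98 - 960 \left(58 - 55\right)}{-186} - \frac{30353}{-2608} = \left(98 - 960 \left(58 - 55\right)\right) \left(- \frac{1}{186}\right) - - \frac{30353}{2608} = \left(98 - 2880\right) \left(- \frac{1}{186}\right) + \frac{30353}{2608} = \left(-2782\right) \left(- \frac{1}{186}\right) + \frac{30353}{2608} = \frac{1391}{93} + \frac{30353}{2608} = \frac{6450557}{242544}$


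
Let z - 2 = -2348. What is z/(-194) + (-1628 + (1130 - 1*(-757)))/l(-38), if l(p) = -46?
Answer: 28835/4462 ≈ 6.4623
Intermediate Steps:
z = -2346 (z = 2 - 2348 = -2346)
z/(-194) + (-1628 + (1130 - 1*(-757)))/l(-38) = -2346/(-194) + (-1628 + (1130 - 1*(-757)))/(-46) = -2346*(-1/194) + (-1628 + (1130 + 757))*(-1/46) = 1173/97 + (-1628 + 1887)*(-1/46) = 1173/97 + 259*(-1/46) = 1173/97 - 259/46 = 28835/4462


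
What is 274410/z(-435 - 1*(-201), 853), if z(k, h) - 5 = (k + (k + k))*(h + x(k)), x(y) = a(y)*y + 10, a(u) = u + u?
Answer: -54882/15496649 ≈ -0.0035415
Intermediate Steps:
a(u) = 2*u
x(y) = 10 + 2*y**2 (x(y) = (2*y)*y + 10 = 2*y**2 + 10 = 10 + 2*y**2)
z(k, h) = 5 + 3*k*(10 + h + 2*k**2) (z(k, h) = 5 + (k + (k + k))*(h + (10 + 2*k**2)) = 5 + (k + 2*k)*(10 + h + 2*k**2) = 5 + (3*k)*(10 + h + 2*k**2) = 5 + 3*k*(10 + h + 2*k**2))
274410/z(-435 - 1*(-201), 853) = 274410/(5 + 3*853*(-435 - 1*(-201)) + 6*(-435 - 1*(-201))*(5 + (-435 - 1*(-201))**2)) = 274410/(5 + 3*853*(-435 + 201) + 6*(-435 + 201)*(5 + (-435 + 201)**2)) = 274410/(5 + 3*853*(-234) + 6*(-234)*(5 + (-234)**2)) = 274410/(5 - 598806 + 6*(-234)*(5 + 54756)) = 274410/(5 - 598806 + 6*(-234)*54761) = 274410/(5 - 598806 - 76884444) = 274410/(-77483245) = 274410*(-1/77483245) = -54882/15496649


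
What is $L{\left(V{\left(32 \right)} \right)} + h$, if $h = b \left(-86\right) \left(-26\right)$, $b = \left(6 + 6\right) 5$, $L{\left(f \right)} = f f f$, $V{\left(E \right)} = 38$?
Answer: $189032$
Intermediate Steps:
$L{\left(f \right)} = f^{3}$ ($L{\left(f \right)} = f^{2} f = f^{3}$)
$b = 60$ ($b = 12 \cdot 5 = 60$)
$h = 134160$ ($h = 60 \left(-86\right) \left(-26\right) = \left(-5160\right) \left(-26\right) = 134160$)
$L{\left(V{\left(32 \right)} \right)} + h = 38^{3} + 134160 = 54872 + 134160 = 189032$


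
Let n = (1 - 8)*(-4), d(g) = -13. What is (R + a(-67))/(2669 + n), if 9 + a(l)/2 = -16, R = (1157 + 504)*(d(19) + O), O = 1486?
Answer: 2446603/2697 ≈ 907.16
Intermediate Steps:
n = 28 (n = -7*(-4) = 28)
R = 2446653 (R = (1157 + 504)*(-13 + 1486) = 1661*1473 = 2446653)
a(l) = -50 (a(l) = -18 + 2*(-16) = -18 - 32 = -50)
(R + a(-67))/(2669 + n) = (2446653 - 50)/(2669 + 28) = 2446603/2697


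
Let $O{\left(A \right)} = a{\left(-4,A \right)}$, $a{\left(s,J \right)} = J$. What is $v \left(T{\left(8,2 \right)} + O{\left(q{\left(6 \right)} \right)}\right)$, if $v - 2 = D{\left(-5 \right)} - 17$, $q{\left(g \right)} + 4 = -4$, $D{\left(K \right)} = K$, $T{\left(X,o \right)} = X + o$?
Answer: $-40$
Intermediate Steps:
$q{\left(g \right)} = -8$ ($q{\left(g \right)} = -4 - 4 = -8$)
$O{\left(A \right)} = A$
$v = -20$ ($v = 2 - 22 = -20$)
$v \left(T{\left(8,2 \right)} + O{\left(q{\left(6 \right)} \right)}\right) = - 20 \left(\left(8 + 2\right) - 8\right) = - 20 \left(10 - 8\right) = \left(-20\right) 2 = -40$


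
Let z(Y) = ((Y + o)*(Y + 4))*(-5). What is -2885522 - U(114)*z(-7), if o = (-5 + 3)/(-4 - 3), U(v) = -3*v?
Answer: -20439764/7 ≈ -2.9200e+6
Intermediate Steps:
o = 2/7 (o = -2/(-7) = -2*(-⅐) = 2/7 ≈ 0.28571)
z(Y) = -5*(4 + Y)*(2/7 + Y) (z(Y) = ((Y + 2/7)*(Y + 4))*(-5) = ((2/7 + Y)*(4 + Y))*(-5) = ((4 + Y)*(2/7 + Y))*(-5) = -5*(4 + Y)*(2/7 + Y))
-2885522 - U(114)*z(-7) = -2885522 - (-3*114)*(-40/7 - 5*(-7)² - 150/7*(-7)) = -2885522 - (-342)*(-40/7 - 5*49 + 150) = -2885522 - (-342)*(-40/7 - 245 + 150) = -2885522 - (-342)*(-705)/7 = -2885522 - 1*241110/7 = -2885522 - 241110/7 = -20439764/7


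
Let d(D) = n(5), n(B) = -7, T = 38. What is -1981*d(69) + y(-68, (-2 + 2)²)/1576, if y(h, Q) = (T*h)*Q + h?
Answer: 5463581/394 ≈ 13867.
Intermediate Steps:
y(h, Q) = h + 38*Q*h (y(h, Q) = (38*h)*Q + h = 38*Q*h + h = h + 38*Q*h)
d(D) = -7
-1981*d(69) + y(-68, (-2 + 2)²)/1576 = -1981/(1/(-7)) - 68*(1 + 38*(-2 + 2)²)/1576 = -1981/(-⅐) - 68*(1 + 38*0²)*(1/1576) = -1981*(-7) - 68*(1 + 38*0)*(1/1576) = 13867 - 68*(1 + 0)*(1/1576) = 13867 - 68*1*(1/1576) = 13867 - 68*1/1576 = 13867 - 17/394 = 5463581/394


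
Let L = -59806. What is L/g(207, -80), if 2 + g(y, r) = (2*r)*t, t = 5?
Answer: 29903/401 ≈ 74.571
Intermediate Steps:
g(y, r) = -2 + 10*r (g(y, r) = -2 + (2*r)*5 = -2 + 10*r)
L/g(207, -80) = -59806/(-2 + 10*(-80)) = -59806/(-2 - 800) = -59806/(-802) = -59806*(-1/802) = 29903/401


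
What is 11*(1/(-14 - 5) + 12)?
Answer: 2497/19 ≈ 131.42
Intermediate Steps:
11*(1/(-14 - 5) + 12) = 11*(1/(-19) + 12) = 11*(-1/19 + 12) = 11*(227/19) = 2497/19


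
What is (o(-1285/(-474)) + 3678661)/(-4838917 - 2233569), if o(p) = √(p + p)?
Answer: -3678661/7072486 - √304545/1676179182 ≈ -0.52014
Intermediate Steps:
o(p) = √2*√p (o(p) = √(2*p) = √2*√p)
(o(-1285/(-474)) + 3678661)/(-4838917 - 2233569) = (√2*√(-1285/(-474)) + 3678661)/(-4838917 - 2233569) = (√2*√(-1285*(-1/474)) + 3678661)/(-7072486) = (√2*√(1285/474) + 3678661)*(-1/7072486) = (√2*(√609090/474) + 3678661)*(-1/7072486) = (√304545/237 + 3678661)*(-1/7072486) = (3678661 + √304545/237)*(-1/7072486) = -3678661/7072486 - √304545/1676179182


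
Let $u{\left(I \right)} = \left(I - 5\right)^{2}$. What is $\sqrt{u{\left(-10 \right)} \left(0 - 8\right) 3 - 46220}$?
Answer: $2 i \sqrt{12905} \approx 227.2 i$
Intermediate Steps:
$u{\left(I \right)} = \left(-5 + I\right)^{2}$
$\sqrt{u{\left(-10 \right)} \left(0 - 8\right) 3 - 46220} = \sqrt{\left(-5 - 10\right)^{2} \left(0 - 8\right) 3 - 46220} = \sqrt{\left(-15\right)^{2} \left(0 - 8\right) 3 - 46220} = \sqrt{225 \left(0 - 8\right) 3 - 46220} = \sqrt{225 \left(\left(-8\right) 3\right) - 46220} = \sqrt{225 \left(-24\right) - 46220} = \sqrt{-5400 - 46220} = \sqrt{-51620} = 2 i \sqrt{12905}$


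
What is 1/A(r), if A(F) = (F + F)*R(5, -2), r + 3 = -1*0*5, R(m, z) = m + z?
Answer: -1/18 ≈ -0.055556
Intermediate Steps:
r = -3 (r = -3 - 1*0*5 = -3 + 0*5 = -3 + 0 = -3)
A(F) = 6*F (A(F) = (F + F)*(5 - 2) = (2*F)*3 = 6*F)
1/A(r) = 1/(6*(-3)) = 1/(-18) = -1/18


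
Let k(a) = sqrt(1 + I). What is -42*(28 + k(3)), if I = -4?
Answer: -1176 - 42*I*sqrt(3) ≈ -1176.0 - 72.746*I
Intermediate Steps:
k(a) = I*sqrt(3) (k(a) = sqrt(1 - 4) = sqrt(-3) = I*sqrt(3))
-42*(28 + k(3)) = -42*(28 + I*sqrt(3)) = -1176 - 42*I*sqrt(3)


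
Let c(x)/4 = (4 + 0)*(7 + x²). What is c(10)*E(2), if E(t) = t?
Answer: 3424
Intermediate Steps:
c(x) = 112 + 16*x² (c(x) = 4*((4 + 0)*(7 + x²)) = 4*(4*(7 + x²)) = 4*(28 + 4*x²) = 112 + 16*x²)
c(10)*E(2) = (112 + 16*10²)*2 = (112 + 16*100)*2 = (112 + 1600)*2 = 1712*2 = 3424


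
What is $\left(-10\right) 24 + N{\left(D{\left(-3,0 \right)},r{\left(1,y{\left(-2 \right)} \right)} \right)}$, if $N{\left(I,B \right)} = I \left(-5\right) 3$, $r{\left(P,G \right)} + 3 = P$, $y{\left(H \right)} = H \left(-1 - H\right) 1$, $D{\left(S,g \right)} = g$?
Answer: $-240$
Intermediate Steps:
$y{\left(H \right)} = H \left(-1 - H\right)$
$r{\left(P,G \right)} = -3 + P$
$N{\left(I,B \right)} = - 15 I$ ($N{\left(I,B \right)} = - 5 I 3 = - 15 I$)
$\left(-10\right) 24 + N{\left(D{\left(-3,0 \right)},r{\left(1,y{\left(-2 \right)} \right)} \right)} = \left(-10\right) 24 - 0 = -240 + 0 = -240$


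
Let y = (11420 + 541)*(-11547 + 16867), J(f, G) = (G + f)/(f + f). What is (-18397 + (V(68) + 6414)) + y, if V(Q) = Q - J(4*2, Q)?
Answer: 254482401/4 ≈ 6.3621e+7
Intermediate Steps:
J(f, G) = (G + f)/(2*f) (J(f, G) = (G + f)/((2*f)) = (G + f)*(1/(2*f)) = (G + f)/(2*f))
y = 63632520 (y = 11961*5320 = 63632520)
V(Q) = -½ + 15*Q/16 (V(Q) = Q - (Q + 4*2)/(2*(4*2)) = Q - (Q + 8)/(2*8) = Q - (8 + Q)/(2*8) = Q - (½ + Q/16) = Q + (-½ - Q/16) = -½ + 15*Q/16)
(-18397 + (V(68) + 6414)) + y = (-18397 + ((-½ + (15/16)*68) + 6414)) + 63632520 = (-18397 + ((-½ + 255/4) + 6414)) + 63632520 = (-18397 + (253/4 + 6414)) + 63632520 = (-18397 + 25909/4) + 63632520 = -47679/4 + 63632520 = 254482401/4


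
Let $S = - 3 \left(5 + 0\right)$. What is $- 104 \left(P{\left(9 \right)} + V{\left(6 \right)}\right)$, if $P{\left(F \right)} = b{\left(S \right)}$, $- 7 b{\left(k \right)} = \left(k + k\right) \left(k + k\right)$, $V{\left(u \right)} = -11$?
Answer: $\frac{101608}{7} \approx 14515.0$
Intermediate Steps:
$S = -15$ ($S = \left(-3\right) 5 = -15$)
$b{\left(k \right)} = - \frac{4 k^{2}}{7}$ ($b{\left(k \right)} = - \frac{\left(k + k\right) \left(k + k\right)}{7} = - \frac{2 k 2 k}{7} = - \frac{4 k^{2}}{7}$)
$P{\left(F \right)} = - \frac{900}{7}$ ($P{\left(F \right)} = - \frac{4 \left(-15\right)^{2}}{7} = \left(- \frac{4}{7}\right) 225 = - \frac{900}{7}$)
$- 104 \left(P{\left(9 \right)} + V{\left(6 \right)}\right) = - 104 \left(- \frac{900}{7} - 11\right) = \left(-104\right) \left(- \frac{977}{7}\right) = \frac{101608}{7}$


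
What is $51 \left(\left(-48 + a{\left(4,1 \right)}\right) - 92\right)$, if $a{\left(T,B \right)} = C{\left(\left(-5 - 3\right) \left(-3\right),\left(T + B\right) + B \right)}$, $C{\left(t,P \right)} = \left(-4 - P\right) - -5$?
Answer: $-7395$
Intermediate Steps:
$C{\left(t,P \right)} = 1 - P$ ($C{\left(t,P \right)} = \left(-4 - P\right) + 5 = 1 - P$)
$a{\left(T,B \right)} = 1 - T - 2 B$ ($a{\left(T,B \right)} = 1 - \left(\left(T + B\right) + B\right) = 1 - \left(\left(B + T\right) + B\right) = 1 - \left(T + 2 B\right) = 1 - T - 2 B$)
$51 \left(\left(-48 + a{\left(4,1 \right)}\right) - 92\right) = 51 \left(\left(-48 - 5\right) - 92\right) = 51 \left(-53 - 92\right) = 51 \left(-145\right) = -7395$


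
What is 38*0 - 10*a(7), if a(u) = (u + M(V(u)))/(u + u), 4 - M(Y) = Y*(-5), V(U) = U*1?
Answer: -230/7 ≈ -32.857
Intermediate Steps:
V(U) = U
M(Y) = 4 + 5*Y (M(Y) = 4 - Y*(-5) = 4 - (-5)*Y = 4 + 5*Y)
a(u) = (4 + 6*u)/(2*u) (a(u) = (u + (4 + 5*u))/(u + u) = (4 + 6*u)/((2*u)) = (4 + 6*u)*(1/(2*u)) = (4 + 6*u)/(2*u))
38*0 - 10*a(7) = 38*0 - 10*(3 + 2/7) = 0 - 10*(3 + 2*(⅐)) = 0 - 10*(3 + 2/7) = 0 - 10*23/7 = 0 - 230/7 = -230/7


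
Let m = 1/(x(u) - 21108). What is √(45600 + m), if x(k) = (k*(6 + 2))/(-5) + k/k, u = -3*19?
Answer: √503496788064205/105079 ≈ 213.54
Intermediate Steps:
u = -57
x(k) = 1 - 8*k/5 (x(k) = (k*8)*(-⅕) + 1 = (8*k)*(-⅕) + 1 = -8*k/5 + 1 = 1 - 8*k/5)
m = -5/105079 (m = 1/((1 - 8/5*(-57)) - 21108) = 1/((1 + 456/5) - 21108) = 1/(461/5 - 21108) = 1/(-105079/5) = -5/105079 ≈ -4.7583e-5)
√(45600 + m) = √(45600 - 5/105079) = √(4791602395/105079) = √503496788064205/105079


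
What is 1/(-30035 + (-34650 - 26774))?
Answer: -1/91459 ≈ -1.0934e-5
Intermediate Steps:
1/(-30035 + (-34650 - 26774)) = 1/(-30035 - 61424) = 1/(-91459) = -1/91459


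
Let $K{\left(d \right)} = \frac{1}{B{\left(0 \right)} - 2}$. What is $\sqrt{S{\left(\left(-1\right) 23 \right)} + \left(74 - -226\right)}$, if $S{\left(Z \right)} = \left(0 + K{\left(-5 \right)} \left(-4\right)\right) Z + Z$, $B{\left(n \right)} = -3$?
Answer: $\frac{\sqrt{6465}}{5} \approx 16.081$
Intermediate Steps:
$K{\left(d \right)} = - \frac{1}{5}$ ($K{\left(d \right)} = \frac{1}{-3 - 2} = \frac{1}{-5} = - \frac{1}{5}$)
$S{\left(Z \right)} = \frac{9 Z}{5}$ ($S{\left(Z \right)} = \left(0 - - \frac{4}{5}\right) Z + Z = \left(0 + \frac{4}{5}\right) Z + Z = \frac{4 Z}{5} + Z = \frac{9 Z}{5}$)
$\sqrt{S{\left(\left(-1\right) 23 \right)} + \left(74 - -226\right)} = \sqrt{\frac{9 \left(\left(-1\right) 23\right)}{5} + \left(74 - -226\right)} = \sqrt{\frac{9}{5} \left(-23\right) + \left(74 + 226\right)} = \sqrt{- \frac{207}{5} + 300} = \sqrt{\frac{1293}{5}} = \frac{\sqrt{6465}}{5}$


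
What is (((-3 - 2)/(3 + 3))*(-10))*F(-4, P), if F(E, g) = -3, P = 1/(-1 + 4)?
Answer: -25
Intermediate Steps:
P = ⅓ (P = 1/3 = ⅓ ≈ 0.33333)
(((-3 - 2)/(3 + 3))*(-10))*F(-4, P) = (((-3 - 2)/(3 + 3))*(-10))*(-3) = (-5/6*(-10))*(-3) = (-5*⅙*(-10))*(-3) = -⅚*(-10)*(-3) = (25/3)*(-3) = -25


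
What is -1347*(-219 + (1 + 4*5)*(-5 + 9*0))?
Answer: 436428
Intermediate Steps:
-1347*(-219 + (1 + 4*5)*(-5 + 9*0)) = -1347*(-219 + (1 + 20)*(-5 + 0)) = -1347*(-219 + 21*(-5)) = -1347*(-219 - 105) = -1347*(-324) = 436428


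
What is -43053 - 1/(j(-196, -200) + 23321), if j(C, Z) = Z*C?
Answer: -2691716614/62521 ≈ -43053.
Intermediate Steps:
j(C, Z) = C*Z
-43053 - 1/(j(-196, -200) + 23321) = -43053 - 1/(-196*(-200) + 23321) = -43053 - 1/(39200 + 23321) = -43053 - 1/62521 = -2691716614/62521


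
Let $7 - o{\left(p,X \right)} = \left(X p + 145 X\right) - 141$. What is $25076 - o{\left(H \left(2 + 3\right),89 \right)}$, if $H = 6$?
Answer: $40503$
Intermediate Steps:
$o{\left(p,X \right)} = 148 - 145 X - X p$ ($o{\left(p,X \right)} = 7 - \left(\left(X p + 145 X\right) - 141\right) = 7 - \left(\left(145 X + X p\right) - 141\right) = 7 - \left(-141 + 145 X + X p\right) = 148 - 145 X - X p$)
$25076 - o{\left(H \left(2 + 3\right),89 \right)} = 25076 - \left(148 - 12905 - 89 \cdot 6 \left(2 + 3\right)\right) = 25076 - \left(148 - 12905 - 89 \cdot 6 \cdot 5\right) = 25076 - \left(148 - 12905 - 89 \cdot 30\right) = 25076 - \left(148 - 12905 - 2670\right) = 25076 - -15427 = 25076 + 15427 = 40503$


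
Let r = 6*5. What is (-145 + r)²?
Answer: 13225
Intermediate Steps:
r = 30
(-145 + r)² = (-145 + 30)² = (-115)² = 13225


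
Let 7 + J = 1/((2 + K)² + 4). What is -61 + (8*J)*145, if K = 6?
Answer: -138787/17 ≈ -8163.9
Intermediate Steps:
J = -475/68 (J = -7 + 1/((2 + 6)² + 4) = -7 + 1/(8² + 4) = -7 + 1/(64 + 4) = -7 + 1/68 = -475/68 ≈ -6.9853)
-61 + (8*J)*145 = -61 + (8*(-475/68))*145 = -61 - 950/17*145 = -61 - 137750/17 = -138787/17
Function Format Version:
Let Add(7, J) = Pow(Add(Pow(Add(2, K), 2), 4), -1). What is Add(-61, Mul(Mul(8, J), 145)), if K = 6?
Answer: Rational(-138787, 17) ≈ -8163.9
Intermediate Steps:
J = Rational(-475, 68) (J = Add(-7, Pow(Add(Pow(Add(2, 6), 2), 4), -1)) = Add(-7, Pow(Add(Pow(8, 2), 4), -1)) = Add(-7, Pow(Add(64, 4), -1)) = Add(-7, Pow(68, -1)) = Add(-7, Rational(1, 68)) = Rational(-475, 68) ≈ -6.9853)
Add(-61, Mul(Mul(8, J), 145)) = Add(-61, Mul(Mul(8, Rational(-475, 68)), 145)) = Add(-61, Mul(Rational(-950, 17), 145)) = Add(-61, Rational(-137750, 17)) = Rational(-138787, 17)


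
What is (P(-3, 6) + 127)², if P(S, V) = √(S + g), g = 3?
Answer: 16129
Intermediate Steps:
P(S, V) = √(3 + S) (P(S, V) = √(S + 3) = √(3 + S))
(P(-3, 6) + 127)² = (√(3 - 3) + 127)² = (√0 + 127)² = (0 + 127)² = 127² = 16129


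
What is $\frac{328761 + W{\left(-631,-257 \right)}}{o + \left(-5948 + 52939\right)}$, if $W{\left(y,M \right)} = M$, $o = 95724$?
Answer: $\frac{328504}{142715} \approx 2.3018$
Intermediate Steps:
$\frac{328761 + W{\left(-631,-257 \right)}}{o + \left(-5948 + 52939\right)} = \frac{328761 - 257}{95724 + \left(-5948 + 52939\right)} = \frac{328504}{95724 + 46991} = \frac{328504}{142715}$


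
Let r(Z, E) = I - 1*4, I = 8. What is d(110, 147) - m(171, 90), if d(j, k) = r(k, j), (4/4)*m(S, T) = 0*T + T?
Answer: -86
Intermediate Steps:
m(S, T) = T (m(S, T) = 0*T + T = 0 + T = T)
r(Z, E) = 4 (r(Z, E) = 8 - 1*4 = 8 - 4 = 4)
d(j, k) = 4
d(110, 147) - m(171, 90) = 4 - 1*90 = 4 - 90 = -86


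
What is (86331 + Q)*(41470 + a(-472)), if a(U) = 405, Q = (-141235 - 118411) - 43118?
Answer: -9063131875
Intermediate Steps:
Q = -302764 (Q = -259646 - 43118 = -302764)
(86331 + Q)*(41470 + a(-472)) = (86331 - 302764)*(41470 + 405) = -216433*41875 = -9063131875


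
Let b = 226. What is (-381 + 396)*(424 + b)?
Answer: 9750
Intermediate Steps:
(-381 + 396)*(424 + b) = (-381 + 396)*(424 + 226) = 15*650 = 9750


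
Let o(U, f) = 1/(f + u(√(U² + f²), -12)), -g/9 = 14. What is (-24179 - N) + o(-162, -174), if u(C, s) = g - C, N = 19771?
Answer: -24524105/558 + √1570/5580 ≈ -43950.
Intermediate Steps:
g = -126 (g = -9*14 = -126)
u(C, s) = -126 - C
o(U, f) = 1/(-126 + f - √(U² + f²)) (o(U, f) = 1/(f + (-126 - √(U² + f²))) = 1/(-126 + f - √(U² + f²)))
(-24179 - N) + o(-162, -174) = (-24179 - 1*19771) + 1/(-126 - 174 - √((-162)² + (-174)²)) = (-24179 - 19771) + 1/(-126 - 174 - √(26244 + 30276)) = -43950 + 1/(-126 - 174 - √56520) = -43950 + 1/(-126 - 174 - 6*√1570) = -43950 + 1/(-300 - 6*√1570)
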